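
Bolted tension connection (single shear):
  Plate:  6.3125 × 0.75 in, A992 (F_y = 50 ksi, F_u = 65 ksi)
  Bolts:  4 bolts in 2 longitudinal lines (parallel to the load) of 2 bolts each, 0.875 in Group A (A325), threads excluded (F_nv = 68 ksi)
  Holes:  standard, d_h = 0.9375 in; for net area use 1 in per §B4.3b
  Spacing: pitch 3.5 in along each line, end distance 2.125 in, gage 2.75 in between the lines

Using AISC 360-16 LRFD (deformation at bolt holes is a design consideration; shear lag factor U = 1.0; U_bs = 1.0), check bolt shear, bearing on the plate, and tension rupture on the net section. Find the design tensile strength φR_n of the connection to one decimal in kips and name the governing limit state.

Bolt shear: A_b = π(0.875)²/4 = 0.60132 in². φR_n = 0.75 × 68 × 0.60132 × 4 × 1 = 122.7 kips.
Bearing (0.75 in plate, F_u = 65 ksi): end bolts L_c = 2.125 − 0.9375/2 = 1.65625, R_n = min(1.2×1.65625×0.75×65, 2.4×0.875×0.75×65) = 96.891 kips/bolt; interior L_c = 3.5 − 0.9375 = 2.5625, R_n = 102.38 kips/bolt. φR_n = 0.75 × (2×96.891 + 2×102.38) = 298.9 kips.
Tension rupture (net): A_n = (6.3125 − 2×1)×0.75 = 3.2344 in² (U = 1.0, A_e = A_n). φR_n = 0.75 × 65 × 3.2344 = 157.7 kips.
Governing: min(122.7, 298.9, 157.7) = 122.7 kips → bolt shear.

122.7 kips (bolt shear governs)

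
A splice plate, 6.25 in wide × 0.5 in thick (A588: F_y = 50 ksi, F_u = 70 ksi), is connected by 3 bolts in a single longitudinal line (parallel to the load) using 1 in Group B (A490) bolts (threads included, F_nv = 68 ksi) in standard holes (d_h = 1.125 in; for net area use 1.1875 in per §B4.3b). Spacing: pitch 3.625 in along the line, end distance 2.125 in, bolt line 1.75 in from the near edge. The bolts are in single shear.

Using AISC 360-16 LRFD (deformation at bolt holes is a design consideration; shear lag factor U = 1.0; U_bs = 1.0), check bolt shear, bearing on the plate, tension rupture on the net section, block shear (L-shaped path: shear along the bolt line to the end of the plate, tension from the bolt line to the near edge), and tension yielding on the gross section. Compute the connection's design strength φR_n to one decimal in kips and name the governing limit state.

120.2 kips (bolt shear governs)

Bolt shear: A_b = π(1)²/4 = 0.7854 in². φR_n = 0.75 × 68 × 0.7854 × 3 × 1 = 120.2 kips.
Bearing (0.5 in plate, F_u = 70 ksi): end bolts L_c = 2.125 − 1.125/2 = 1.5625, R_n = min(1.2×1.5625×0.5×70, 2.4×1×0.5×70) = 65.625 kips/bolt; interior L_c = 3.625 − 1.125 = 2.5, R_n = 84 kips/bolt. φR_n = 0.75 × (1×65.625 + 2×84) = 175.2 kips.
Tension rupture (net): A_n = (6.25 − 1×1.1875)×0.5 = 2.5313 in² (U = 1.0, A_e = A_n). φR_n = 0.75 × 70 × 2.5313 = 132.9 kips.
Block shear: shear path 1×[2.125+2×3.625] = 1×9.375 in, A_gv = 4.6875, A_nv = 1×(9.375 − 2.5×1.1875)×0.5 = 3.2031 in²; tension to near edge: (1.75 − 0.5×1.1875)×0.5 = 0.57813 in². R_n = min(0.6×70×3.2031, 0.6×50×4.6875) + 1.0×70×0.57813 = min(134.53, 140.63) + 40.469 = 175 kips. φR_n = 0.75 × 175 = 131.3 kips.
Tension yield (gross): A_g = 6.25×0.5 = 3.125 in². φR_n = 0.90 × 50 × 3.125 = 140.6 kips.
Governing: min(120.2, 175.2, 132.9, 131.3, 140.6) = 120.2 kips → bolt shear.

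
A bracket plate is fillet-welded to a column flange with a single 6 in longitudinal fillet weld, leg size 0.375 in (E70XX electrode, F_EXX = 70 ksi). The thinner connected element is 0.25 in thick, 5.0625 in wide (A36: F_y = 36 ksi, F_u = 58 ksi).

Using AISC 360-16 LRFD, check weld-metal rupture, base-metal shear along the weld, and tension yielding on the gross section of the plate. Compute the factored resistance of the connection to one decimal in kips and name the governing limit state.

Weld metal: throat = 0.707×0.375 = 0.26513 in, L = 6 in. φR_n = 0.75 × 0.6 × 70 × 0.26513 × 6 = 50.1 kips.
Base metal shear (0.25 in plate): yield φR_n = 1.0×0.6×36×0.25×6 = 32.4 kips; rupture φR_n = 0.75×0.6×58×0.25×6 = 39.2 kips; take 32.4 kips (yield).
Tension yield (gross): A_g = 5.0625×0.25 = 1.2656 in². φR_n = 0.90 × 36 × 1.2656 = 41.0 kips.
Governing: min(50.1, 32.4, 41.0) = 32.4 kips → base-metal shear.

32.4 kips (base-metal shear governs)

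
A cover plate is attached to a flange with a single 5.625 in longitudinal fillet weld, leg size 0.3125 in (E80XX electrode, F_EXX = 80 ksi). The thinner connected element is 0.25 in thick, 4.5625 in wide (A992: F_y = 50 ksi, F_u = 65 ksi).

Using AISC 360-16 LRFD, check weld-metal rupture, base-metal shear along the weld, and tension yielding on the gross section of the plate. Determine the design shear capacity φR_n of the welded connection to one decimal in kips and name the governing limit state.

41.1 kips (base-metal shear governs)

Weld metal: throat = 0.707×0.3125 = 0.22094 in, L = 5.625 in. φR_n = 0.75 × 0.6 × 80 × 0.22094 × 5.625 = 44.7 kips.
Base metal shear (0.25 in plate): yield φR_n = 1.0×0.6×50×0.25×5.625 = 42.2 kips; rupture φR_n = 0.75×0.6×65×0.25×5.625 = 41.1 kips; take 41.1 kips (rupture).
Tension yield (gross): A_g = 4.5625×0.25 = 1.1406 in². φR_n = 0.90 × 50 × 1.1406 = 51.3 kips.
Governing: min(44.7, 41.1, 51.3) = 41.1 kips → base-metal shear.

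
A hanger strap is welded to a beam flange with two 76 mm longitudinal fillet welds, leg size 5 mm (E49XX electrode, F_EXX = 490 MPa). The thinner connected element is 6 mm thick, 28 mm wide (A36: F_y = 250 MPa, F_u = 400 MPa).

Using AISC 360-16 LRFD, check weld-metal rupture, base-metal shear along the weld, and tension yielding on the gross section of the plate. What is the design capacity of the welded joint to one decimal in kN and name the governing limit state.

37.8 kN (gross-section yield governs)

Weld metal: throat = 0.707×5 = 3.535 mm, L = 2×76 = 152 mm. φR_n = 0.75 × 0.6 × 490 × 3.535 × 152 = 118.5 kN.
Base metal shear (6 mm plate): yield φR_n = 1.0×0.6×250×6×152 = 136.8 kN; rupture φR_n = 0.75×0.6×400×6×152 = 164.2 kN; take 136.8 kN (yield).
Tension yield (gross): A_g = 28×6 = 168 mm². φR_n = 0.90 × 250 × 168 = 37.8 kN.
Governing: min(118.5, 136.8, 37.8) = 37.8 kN → gross-section yield.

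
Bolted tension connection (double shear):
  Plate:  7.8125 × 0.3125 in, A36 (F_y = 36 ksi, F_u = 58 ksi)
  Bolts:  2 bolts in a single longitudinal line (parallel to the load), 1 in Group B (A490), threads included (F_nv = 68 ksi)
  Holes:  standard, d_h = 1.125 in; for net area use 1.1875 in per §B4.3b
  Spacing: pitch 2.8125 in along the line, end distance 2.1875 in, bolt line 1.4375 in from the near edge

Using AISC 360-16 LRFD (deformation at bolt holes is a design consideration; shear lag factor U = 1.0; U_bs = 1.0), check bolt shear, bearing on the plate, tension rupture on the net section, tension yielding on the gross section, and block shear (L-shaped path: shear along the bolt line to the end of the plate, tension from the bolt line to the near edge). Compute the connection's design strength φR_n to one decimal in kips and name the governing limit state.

Bolt shear: A_b = π(1)²/4 = 0.7854 in². φR_n = 0.75 × 68 × 0.7854 × 2 × 2 = 160.2 kips.
Bearing (0.3125 in plate, F_u = 58 ksi): end bolts L_c = 2.1875 − 1.125/2 = 1.625, R_n = min(1.2×1.625×0.3125×58, 2.4×1×0.3125×58) = 35.344 kips/bolt; interior L_c = 2.8125 − 1.125 = 1.6875, R_n = 36.703 kips/bolt. φR_n = 0.75 × (1×35.344 + 1×36.703) = 54.0 kips.
Tension rupture (net): A_n = (7.8125 − 1×1.1875)×0.3125 = 2.0703 in² (U = 1.0, A_e = A_n). φR_n = 0.75 × 58 × 2.0703 = 90.1 kips.
Tension yield (gross): A_g = 7.8125×0.3125 = 2.4414 in². φR_n = 0.90 × 36 × 2.4414 = 79.1 kips.
Block shear: shear path 1×[2.1875+1×2.8125] = 1×5 in, A_gv = 1.5625, A_nv = 1×(5 − 1.5×1.1875)×0.3125 = 1.0059 in²; tension to near edge: (1.4375 − 0.5×1.1875)×0.3125 = 0.26367 in². R_n = min(0.6×58×1.0059, 0.6×36×1.5625) + 1.0×58×0.26367 = min(35.005, 33.75) + 15.293 = 49.043 kips. φR_n = 0.75 × 49.043 = 36.8 kips.
Governing: min(160.2, 54.0, 90.1, 79.1, 36.8) = 36.8 kips → block shear.

36.8 kips (block shear governs)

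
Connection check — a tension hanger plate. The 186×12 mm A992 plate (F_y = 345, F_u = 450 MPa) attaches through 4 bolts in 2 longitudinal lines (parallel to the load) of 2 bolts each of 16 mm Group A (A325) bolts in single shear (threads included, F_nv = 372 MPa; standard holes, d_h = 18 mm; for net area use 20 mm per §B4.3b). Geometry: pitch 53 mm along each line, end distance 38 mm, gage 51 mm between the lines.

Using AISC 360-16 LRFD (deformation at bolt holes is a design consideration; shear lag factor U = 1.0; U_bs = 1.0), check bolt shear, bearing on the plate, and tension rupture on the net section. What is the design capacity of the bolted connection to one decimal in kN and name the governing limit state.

Bolt shear: A_b = π(16)²/4 = 201.06 mm². φR_n = 0.75 × 372 × 201.06 × 4 × 1 = 224.4 kN.
Bearing (12 mm plate, F_u = 450 MPa): end bolts L_c = 38 − 18/2 = 29, R_n = min(1.2×29×12×450, 2.4×16×12×450) = 187.92 kN/bolt; interior L_c = 53 − 18 = 35, R_n = 207.36 kN/bolt. φR_n = 0.75 × (2×187.92 + 2×207.36) = 592.9 kN.
Tension rupture (net): A_n = (186 − 2×20)×12 = 1752 mm² (U = 1.0, A_e = A_n). φR_n = 0.75 × 450 × 1752 = 591.3 kN.
Governing: min(224.4, 592.9, 591.3) = 224.4 kN → bolt shear.

224.4 kN (bolt shear governs)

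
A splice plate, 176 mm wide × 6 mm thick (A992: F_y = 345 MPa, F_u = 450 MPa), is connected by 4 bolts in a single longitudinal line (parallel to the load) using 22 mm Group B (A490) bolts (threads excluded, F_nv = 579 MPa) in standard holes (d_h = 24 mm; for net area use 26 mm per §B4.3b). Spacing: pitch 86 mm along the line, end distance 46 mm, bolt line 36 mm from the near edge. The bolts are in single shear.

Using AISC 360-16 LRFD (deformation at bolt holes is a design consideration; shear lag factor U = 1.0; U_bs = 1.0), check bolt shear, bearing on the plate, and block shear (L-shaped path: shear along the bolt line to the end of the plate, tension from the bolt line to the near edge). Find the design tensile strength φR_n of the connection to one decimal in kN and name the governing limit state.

Bolt shear: A_b = π(22)²/4 = 380.13 mm². φR_n = 0.75 × 579 × 380.13 × 4 × 1 = 660.3 kN.
Bearing (6 mm plate, F_u = 450 MPa): end bolts L_c = 46 − 24/2 = 34, R_n = min(1.2×34×6×450, 2.4×22×6×450) = 110.16 kN/bolt; interior L_c = 86 − 24 = 62, R_n = 142.56 kN/bolt. φR_n = 0.75 × (1×110.16 + 3×142.56) = 403.4 kN.
Block shear: shear path 1×[46+3×86] = 1×304 mm, A_gv = 1824, A_nv = 1×(304 − 3.5×26)×6 = 1278 mm²; tension to near edge: (36 − 0.5×26)×6 = 138 mm². R_n = min(0.6×450×1278, 0.6×345×1824) + 1.0×450×138 = min(345.06, 377.57) + 62.1 = 407.16 kN. φR_n = 0.75 × 407.16 = 305.4 kN.
Governing: min(660.3, 403.4, 305.4) = 305.4 kN → block shear.

305.4 kN (block shear governs)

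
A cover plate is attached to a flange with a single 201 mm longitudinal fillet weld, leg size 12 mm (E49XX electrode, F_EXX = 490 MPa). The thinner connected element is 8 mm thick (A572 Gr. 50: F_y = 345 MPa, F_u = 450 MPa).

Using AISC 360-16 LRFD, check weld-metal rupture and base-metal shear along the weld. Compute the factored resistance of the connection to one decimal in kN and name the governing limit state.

Weld metal: throat = 0.707×12 = 8.484 mm, L = 201 mm. φR_n = 0.75 × 0.6 × 490 × 8.484 × 201 = 376.0 kN.
Base metal shear (8 mm plate): yield φR_n = 1.0×0.6×345×8×201 = 332.9 kN; rupture φR_n = 0.75×0.6×450×8×201 = 325.6 kN; take 325.6 kN (rupture).
Governing: min(376.0, 325.6) = 325.6 kN → base-metal shear.

325.6 kN (base-metal shear governs)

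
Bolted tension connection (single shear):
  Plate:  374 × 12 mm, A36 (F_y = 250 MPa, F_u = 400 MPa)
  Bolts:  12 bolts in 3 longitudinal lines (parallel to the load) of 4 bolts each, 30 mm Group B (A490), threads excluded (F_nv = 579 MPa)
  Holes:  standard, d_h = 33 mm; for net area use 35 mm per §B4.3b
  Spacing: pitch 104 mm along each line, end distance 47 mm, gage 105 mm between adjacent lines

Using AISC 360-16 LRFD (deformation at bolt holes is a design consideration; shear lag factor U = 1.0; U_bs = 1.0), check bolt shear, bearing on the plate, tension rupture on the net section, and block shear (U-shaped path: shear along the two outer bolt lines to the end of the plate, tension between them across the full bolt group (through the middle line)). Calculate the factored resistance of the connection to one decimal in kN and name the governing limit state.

Bolt shear: A_b = π(30)²/4 = 706.86 mm². φR_n = 0.75 × 579 × 706.86 × 12 × 1 = 3683.4 kN.
Bearing (12 mm plate, F_u = 400 MPa): end bolts L_c = 47 − 33/2 = 30.5, R_n = min(1.2×30.5×12×400, 2.4×30×12×400) = 175.68 kN/bolt; interior L_c = 104 − 33 = 71, R_n = 345.6 kN/bolt. φR_n = 0.75 × (3×175.68 + 9×345.6) = 2728.1 kN.
Tension rupture (net): A_n = (374 − 3×35)×12 = 3228 mm² (U = 1.0, A_e = A_n). φR_n = 0.75 × 400 × 3228 = 968.4 kN.
Block shear: shear path 2×[47+3×104] = 2×359 mm, A_gv = 8616, A_nv = 2×(359 − 3.5×35)×12 = 5676 mm²; tension across gage: (210 − 2×35)×12 = 1680 mm². R_n = min(0.6×400×5676, 0.6×250×8616) + 1.0×400×1680 = min(1362.2, 1292.4) + 672 = 1964.4 kN. φR_n = 0.75 × 1964.4 = 1473.3 kN.
Governing: min(3683.4, 2728.1, 968.4, 1473.3) = 968.4 kN → net-section rupture.

968.4 kN (net-section rupture governs)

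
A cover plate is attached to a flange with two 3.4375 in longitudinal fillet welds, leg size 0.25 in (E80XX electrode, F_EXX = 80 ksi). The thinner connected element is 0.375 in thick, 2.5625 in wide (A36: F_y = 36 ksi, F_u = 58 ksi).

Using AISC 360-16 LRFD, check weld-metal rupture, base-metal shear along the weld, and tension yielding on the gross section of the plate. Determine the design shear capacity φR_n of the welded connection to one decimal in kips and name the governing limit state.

31.1 kips (gross-section yield governs)

Weld metal: throat = 0.707×0.25 = 0.17675 in, L = 2×3.4375 = 6.875 in. φR_n = 0.75 × 0.6 × 80 × 0.17675 × 6.875 = 43.7 kips.
Base metal shear (0.375 in plate): yield φR_n = 1.0×0.6×36×0.375×6.875 = 55.7 kips; rupture φR_n = 0.75×0.6×58×0.375×6.875 = 67.3 kips; take 55.7 kips (yield).
Tension yield (gross): A_g = 2.5625×0.375 = 0.96094 in². φR_n = 0.90 × 36 × 0.96094 = 31.1 kips.
Governing: min(43.7, 55.7, 31.1) = 31.1 kips → gross-section yield.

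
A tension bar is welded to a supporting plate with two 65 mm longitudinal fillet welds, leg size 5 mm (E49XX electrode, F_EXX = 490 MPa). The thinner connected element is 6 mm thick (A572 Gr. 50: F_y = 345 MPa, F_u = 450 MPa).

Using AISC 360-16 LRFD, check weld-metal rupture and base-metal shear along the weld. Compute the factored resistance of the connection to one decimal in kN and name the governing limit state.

Weld metal: throat = 0.707×5 = 3.535 mm, L = 2×65 = 130 mm. φR_n = 0.75 × 0.6 × 490 × 3.535 × 130 = 101.3 kN.
Base metal shear (6 mm plate): yield φR_n = 1.0×0.6×345×6×130 = 161.5 kN; rupture φR_n = 0.75×0.6×450×6×130 = 158.0 kN; take 158.0 kN (rupture).
Governing: min(101.3, 158.0) = 101.3 kN → weld metal.

101.3 kN (weld metal governs)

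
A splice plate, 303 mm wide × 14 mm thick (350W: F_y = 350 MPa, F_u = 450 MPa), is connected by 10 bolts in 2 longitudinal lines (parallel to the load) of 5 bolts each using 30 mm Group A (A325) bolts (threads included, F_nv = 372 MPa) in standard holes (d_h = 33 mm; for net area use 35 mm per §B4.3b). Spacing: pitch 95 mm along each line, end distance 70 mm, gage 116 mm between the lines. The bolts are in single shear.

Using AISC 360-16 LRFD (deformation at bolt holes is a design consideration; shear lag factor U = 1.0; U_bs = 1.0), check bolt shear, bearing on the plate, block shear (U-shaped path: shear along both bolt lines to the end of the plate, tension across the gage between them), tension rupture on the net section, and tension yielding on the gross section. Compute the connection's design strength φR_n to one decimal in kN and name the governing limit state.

1100.9 kN (net-section rupture governs)

Bolt shear: A_b = π(30)²/4 = 706.86 mm². φR_n = 0.75 × 372 × 706.86 × 10 × 1 = 1972.1 kN.
Bearing (14 mm plate, F_u = 450 MPa): end bolts L_c = 70 − 33/2 = 53.5, R_n = min(1.2×53.5×14×450, 2.4×30×14×450) = 404.46 kN/bolt; interior L_c = 95 − 33 = 62, R_n = 453.6 kN/bolt. φR_n = 0.75 × (2×404.46 + 8×453.6) = 3328.3 kN.
Block shear: shear path 2×[70+4×95] = 2×450 mm, A_gv = 12600, A_nv = 2×(450 − 4.5×35)×14 = 8190 mm²; tension across gage: (116 − 1×35)×14 = 1134 mm². R_n = min(0.6×450×8190, 0.6×350×12600) + 1.0×450×1134 = min(2211.3, 2646) + 510.3 = 2721.6 kN. φR_n = 0.75 × 2721.6 = 2041.2 kN.
Tension rupture (net): A_n = (303 − 2×35)×14 = 3262 mm² (U = 1.0, A_e = A_n). φR_n = 0.75 × 450 × 3262 = 1100.9 kN.
Tension yield (gross): A_g = 303×14 = 4242 mm². φR_n = 0.90 × 350 × 4242 = 1336.2 kN.
Governing: min(1972.1, 3328.3, 2041.2, 1100.9, 1336.2) = 1100.9 kN → net-section rupture.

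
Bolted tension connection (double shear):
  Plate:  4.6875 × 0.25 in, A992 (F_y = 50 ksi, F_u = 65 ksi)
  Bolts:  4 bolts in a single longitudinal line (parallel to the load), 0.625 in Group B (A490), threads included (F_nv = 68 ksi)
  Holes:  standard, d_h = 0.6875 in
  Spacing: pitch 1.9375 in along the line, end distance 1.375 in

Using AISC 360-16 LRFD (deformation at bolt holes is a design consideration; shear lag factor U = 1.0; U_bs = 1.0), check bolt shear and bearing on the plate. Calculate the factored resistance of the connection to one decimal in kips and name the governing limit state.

69.9 kips (bearing governs)

Bolt shear: A_b = π(0.625)²/4 = 0.3068 in². φR_n = 0.75 × 68 × 0.3068 × 4 × 2 = 125.2 kips.
Bearing (0.25 in plate, F_u = 65 ksi): end bolts L_c = 1.375 − 0.6875/2 = 1.03125, R_n = min(1.2×1.03125×0.25×65, 2.4×0.625×0.25×65) = 20.109 kips/bolt; interior L_c = 1.9375 − 0.6875 = 1.25, R_n = 24.375 kips/bolt. φR_n = 0.75 × (1×20.109 + 3×24.375) = 69.9 kips.
Governing: min(125.2, 69.9) = 69.9 kips → bearing.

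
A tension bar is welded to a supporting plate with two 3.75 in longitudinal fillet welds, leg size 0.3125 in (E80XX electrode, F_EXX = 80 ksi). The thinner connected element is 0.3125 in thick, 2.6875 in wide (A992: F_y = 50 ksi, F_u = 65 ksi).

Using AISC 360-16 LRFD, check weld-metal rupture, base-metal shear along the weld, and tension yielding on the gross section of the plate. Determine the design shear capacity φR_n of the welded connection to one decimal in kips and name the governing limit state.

37.8 kips (gross-section yield governs)

Weld metal: throat = 0.707×0.3125 = 0.22094 in, L = 2×3.75 = 7.5 in. φR_n = 0.75 × 0.6 × 80 × 0.22094 × 7.5 = 59.7 kips.
Base metal shear (0.3125 in plate): yield φR_n = 1.0×0.6×50×0.3125×7.5 = 70.3 kips; rupture φR_n = 0.75×0.6×65×0.3125×7.5 = 68.6 kips; take 68.6 kips (rupture).
Tension yield (gross): A_g = 2.6875×0.3125 = 0.83984 in². φR_n = 0.90 × 50 × 0.83984 = 37.8 kips.
Governing: min(59.7, 68.6, 37.8) = 37.8 kips → gross-section yield.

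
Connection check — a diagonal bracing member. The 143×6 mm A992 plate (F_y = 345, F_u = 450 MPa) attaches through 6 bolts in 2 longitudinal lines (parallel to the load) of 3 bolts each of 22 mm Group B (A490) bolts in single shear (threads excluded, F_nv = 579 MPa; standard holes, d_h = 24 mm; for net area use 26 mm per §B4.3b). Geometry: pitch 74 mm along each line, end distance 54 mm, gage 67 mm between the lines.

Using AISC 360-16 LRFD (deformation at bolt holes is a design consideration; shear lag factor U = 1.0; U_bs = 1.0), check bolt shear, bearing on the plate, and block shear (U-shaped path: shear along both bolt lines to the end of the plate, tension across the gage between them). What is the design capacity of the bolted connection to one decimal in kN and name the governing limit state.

Bolt shear: A_b = π(22)²/4 = 380.13 mm². φR_n = 0.75 × 579 × 380.13 × 6 × 1 = 990.4 kN.
Bearing (6 mm plate, F_u = 450 MPa): end bolts L_c = 54 − 24/2 = 42, R_n = min(1.2×42×6×450, 2.4×22×6×450) = 136.08 kN/bolt; interior L_c = 74 − 24 = 50, R_n = 142.56 kN/bolt. φR_n = 0.75 × (2×136.08 + 4×142.56) = 631.8 kN.
Block shear: shear path 2×[54+2×74] = 2×202 mm, A_gv = 2424, A_nv = 2×(202 − 2.5×26)×6 = 1644 mm²; tension across gage: (67 − 1×26)×6 = 246 mm². R_n = min(0.6×450×1644, 0.6×345×2424) + 1.0×450×246 = min(443.88, 501.77) + 110.7 = 554.58 kN. φR_n = 0.75 × 554.58 = 415.9 kN.
Governing: min(990.4, 631.8, 415.9) = 415.9 kN → block shear.

415.9 kN (block shear governs)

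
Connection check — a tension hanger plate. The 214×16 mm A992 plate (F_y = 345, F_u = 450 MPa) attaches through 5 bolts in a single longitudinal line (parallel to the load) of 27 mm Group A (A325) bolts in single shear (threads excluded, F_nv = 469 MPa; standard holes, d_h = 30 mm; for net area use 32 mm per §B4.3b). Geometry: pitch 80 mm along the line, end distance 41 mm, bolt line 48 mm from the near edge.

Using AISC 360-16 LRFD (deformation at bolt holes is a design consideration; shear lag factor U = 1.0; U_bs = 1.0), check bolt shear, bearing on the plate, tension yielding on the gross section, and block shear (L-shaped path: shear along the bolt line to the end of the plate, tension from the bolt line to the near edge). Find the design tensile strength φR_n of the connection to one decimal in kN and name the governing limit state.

Bolt shear: A_b = π(27)²/4 = 572.56 mm². φR_n = 0.75 × 469 × 572.56 × 5 × 1 = 1007.0 kN.
Bearing (16 mm plate, F_u = 450 MPa): end bolts L_c = 41 − 30/2 = 26, R_n = min(1.2×26×16×450, 2.4×27×16×450) = 224.64 kN/bolt; interior L_c = 80 − 30 = 50, R_n = 432 kN/bolt. φR_n = 0.75 × (1×224.64 + 4×432) = 1464.5 kN.
Tension yield (gross): A_g = 214×16 = 3424 mm². φR_n = 0.90 × 345 × 3424 = 1063.2 kN.
Block shear: shear path 1×[41+4×80] = 1×361 mm, A_gv = 5776, A_nv = 1×(361 − 4.5×32)×16 = 3472 mm²; tension to near edge: (48 − 0.5×32)×16 = 512 mm². R_n = min(0.6×450×3472, 0.6×345×5776) + 1.0×450×512 = min(937.44, 1195.6) + 230.4 = 1167.8 kN. φR_n = 0.75 × 1167.8 = 875.9 kN.
Governing: min(1007.0, 1464.5, 1063.2, 875.9) = 875.9 kN → block shear.

875.9 kN (block shear governs)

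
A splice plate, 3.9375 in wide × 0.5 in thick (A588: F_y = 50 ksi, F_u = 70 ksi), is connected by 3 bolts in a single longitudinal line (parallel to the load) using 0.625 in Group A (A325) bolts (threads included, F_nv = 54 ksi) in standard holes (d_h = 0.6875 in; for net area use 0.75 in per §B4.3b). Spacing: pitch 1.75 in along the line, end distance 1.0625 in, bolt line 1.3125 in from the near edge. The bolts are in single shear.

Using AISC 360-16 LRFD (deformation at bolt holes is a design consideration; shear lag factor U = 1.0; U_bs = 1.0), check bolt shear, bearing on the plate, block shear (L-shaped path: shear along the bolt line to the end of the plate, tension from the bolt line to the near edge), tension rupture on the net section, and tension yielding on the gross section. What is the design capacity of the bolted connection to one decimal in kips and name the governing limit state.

Bolt shear: A_b = π(0.625)²/4 = 0.3068 in². φR_n = 0.75 × 54 × 0.3068 × 3 × 1 = 37.3 kips.
Bearing (0.5 in plate, F_u = 70 ksi): end bolts L_c = 1.0625 − 0.6875/2 = 0.71875, R_n = min(1.2×0.71875×0.5×70, 2.4×0.625×0.5×70) = 30.188 kips/bolt; interior L_c = 1.75 − 0.6875 = 1.0625, R_n = 44.625 kips/bolt. φR_n = 0.75 × (1×30.188 + 2×44.625) = 89.6 kips.
Block shear: shear path 1×[1.0625+2×1.75] = 1×4.5625 in, A_gv = 2.2813, A_nv = 1×(4.5625 − 2.5×0.75)×0.5 = 1.3438 in²; tension to near edge: (1.3125 − 0.5×0.75)×0.5 = 0.46875 in². R_n = min(0.6×70×1.3438, 0.6×50×2.2813) + 1.0×70×0.46875 = min(56.44, 68.439) + 32.813 = 89.253 kips. φR_n = 0.75 × 89.253 = 66.9 kips.
Tension rupture (net): A_n = (3.9375 − 1×0.75)×0.5 = 1.5938 in² (U = 1.0, A_e = A_n). φR_n = 0.75 × 70 × 1.5938 = 83.7 kips.
Tension yield (gross): A_g = 3.9375×0.5 = 1.9688 in². φR_n = 0.90 × 50 × 1.9688 = 88.6 kips.
Governing: min(37.3, 89.6, 66.9, 83.7, 88.6) = 37.3 kips → bolt shear.

37.3 kips (bolt shear governs)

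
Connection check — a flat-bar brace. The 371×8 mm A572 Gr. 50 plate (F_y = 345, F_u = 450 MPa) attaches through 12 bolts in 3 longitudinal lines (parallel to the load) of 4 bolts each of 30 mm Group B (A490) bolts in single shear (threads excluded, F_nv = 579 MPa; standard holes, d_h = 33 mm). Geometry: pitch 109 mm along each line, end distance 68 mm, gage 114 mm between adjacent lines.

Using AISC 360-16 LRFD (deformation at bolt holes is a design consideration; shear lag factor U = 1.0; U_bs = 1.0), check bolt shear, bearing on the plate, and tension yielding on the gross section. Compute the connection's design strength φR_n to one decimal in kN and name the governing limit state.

921.6 kN (gross-section yield governs)

Bolt shear: A_b = π(30)²/4 = 706.86 mm². φR_n = 0.75 × 579 × 706.86 × 12 × 1 = 3683.4 kN.
Bearing (8 mm plate, F_u = 450 MPa): end bolts L_c = 68 − 33/2 = 51.5, R_n = min(1.2×51.5×8×450, 2.4×30×8×450) = 222.48 kN/bolt; interior L_c = 109 − 33 = 76, R_n = 259.2 kN/bolt. φR_n = 0.75 × (3×222.48 + 9×259.2) = 2250.2 kN.
Tension yield (gross): A_g = 371×8 = 2968 mm². φR_n = 0.90 × 345 × 2968 = 921.6 kN.
Governing: min(3683.4, 2250.2, 921.6) = 921.6 kN → gross-section yield.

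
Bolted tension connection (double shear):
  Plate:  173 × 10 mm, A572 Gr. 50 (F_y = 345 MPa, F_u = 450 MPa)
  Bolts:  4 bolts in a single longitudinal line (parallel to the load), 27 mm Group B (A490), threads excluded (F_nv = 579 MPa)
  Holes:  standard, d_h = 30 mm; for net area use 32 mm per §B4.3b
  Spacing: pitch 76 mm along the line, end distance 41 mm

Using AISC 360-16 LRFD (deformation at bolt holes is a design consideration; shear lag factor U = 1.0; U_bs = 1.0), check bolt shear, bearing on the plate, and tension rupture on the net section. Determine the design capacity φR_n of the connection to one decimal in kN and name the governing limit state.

475.9 kN (net-section rupture governs)

Bolt shear: A_b = π(27)²/4 = 572.56 mm². φR_n = 0.75 × 579 × 572.56 × 4 × 2 = 1989.1 kN.
Bearing (10 mm plate, F_u = 450 MPa): end bolts L_c = 41 − 30/2 = 26, R_n = min(1.2×26×10×450, 2.4×27×10×450) = 140.4 kN/bolt; interior L_c = 76 − 30 = 46, R_n = 248.4 kN/bolt. φR_n = 0.75 × (1×140.4 + 3×248.4) = 664.2 kN.
Tension rupture (net): A_n = (173 − 1×32)×10 = 1410 mm² (U = 1.0, A_e = A_n). φR_n = 0.75 × 450 × 1410 = 475.9 kN.
Governing: min(1989.1, 664.2, 475.9) = 475.9 kN → net-section rupture.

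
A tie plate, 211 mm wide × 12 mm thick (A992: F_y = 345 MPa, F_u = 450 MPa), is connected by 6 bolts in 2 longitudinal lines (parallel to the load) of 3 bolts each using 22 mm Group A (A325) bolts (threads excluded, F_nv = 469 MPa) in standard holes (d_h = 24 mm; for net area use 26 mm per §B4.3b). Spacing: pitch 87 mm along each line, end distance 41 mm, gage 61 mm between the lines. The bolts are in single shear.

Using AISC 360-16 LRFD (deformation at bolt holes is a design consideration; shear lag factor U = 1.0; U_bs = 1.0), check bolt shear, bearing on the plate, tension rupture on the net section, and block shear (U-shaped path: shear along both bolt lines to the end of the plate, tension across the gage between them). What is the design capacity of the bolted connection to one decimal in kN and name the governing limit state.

644.0 kN (net-section rupture governs)

Bolt shear: A_b = π(22)²/4 = 380.13 mm². φR_n = 0.75 × 469 × 380.13 × 6 × 1 = 802.3 kN.
Bearing (12 mm plate, F_u = 450 MPa): end bolts L_c = 41 − 24/2 = 29, R_n = min(1.2×29×12×450, 2.4×22×12×450) = 187.92 kN/bolt; interior L_c = 87 − 24 = 63, R_n = 285.12 kN/bolt. φR_n = 0.75 × (2×187.92 + 4×285.12) = 1137.2 kN.
Tension rupture (net): A_n = (211 − 2×26)×12 = 1908 mm² (U = 1.0, A_e = A_n). φR_n = 0.75 × 450 × 1908 = 644.0 kN.
Block shear: shear path 2×[41+2×87] = 2×215 mm, A_gv = 5160, A_nv = 2×(215 − 2.5×26)×12 = 3600 mm²; tension across gage: (61 − 1×26)×12 = 420 mm². R_n = min(0.6×450×3600, 0.6×345×5160) + 1.0×450×420 = min(972, 1068.1) + 189 = 1161 kN. φR_n = 0.75 × 1161 = 870.8 kN.
Governing: min(802.3, 1137.2, 644.0, 870.8) = 644.0 kN → net-section rupture.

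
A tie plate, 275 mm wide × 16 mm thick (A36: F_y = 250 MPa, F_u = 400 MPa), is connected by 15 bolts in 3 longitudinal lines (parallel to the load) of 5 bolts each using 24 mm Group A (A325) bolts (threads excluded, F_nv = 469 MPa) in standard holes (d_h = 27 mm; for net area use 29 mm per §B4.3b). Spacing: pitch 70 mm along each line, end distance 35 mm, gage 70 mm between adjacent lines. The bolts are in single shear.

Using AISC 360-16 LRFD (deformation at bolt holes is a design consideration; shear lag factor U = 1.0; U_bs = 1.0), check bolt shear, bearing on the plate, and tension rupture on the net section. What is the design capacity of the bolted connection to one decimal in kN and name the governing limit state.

902.4 kN (net-section rupture governs)

Bolt shear: A_b = π(24)²/4 = 452.39 mm². φR_n = 0.75 × 469 × 452.39 × 15 × 1 = 2386.9 kN.
Bearing (16 mm plate, F_u = 400 MPa): end bolts L_c = 35 − 27/2 = 21.5, R_n = min(1.2×21.5×16×400, 2.4×24×16×400) = 165.12 kN/bolt; interior L_c = 70 − 27 = 43, R_n = 330.24 kN/bolt. φR_n = 0.75 × (3×165.12 + 12×330.24) = 3343.7 kN.
Tension rupture (net): A_n = (275 − 3×29)×16 = 3008 mm² (U = 1.0, A_e = A_n). φR_n = 0.75 × 400 × 3008 = 902.4 kN.
Governing: min(2386.9, 3343.7, 902.4) = 902.4 kN → net-section rupture.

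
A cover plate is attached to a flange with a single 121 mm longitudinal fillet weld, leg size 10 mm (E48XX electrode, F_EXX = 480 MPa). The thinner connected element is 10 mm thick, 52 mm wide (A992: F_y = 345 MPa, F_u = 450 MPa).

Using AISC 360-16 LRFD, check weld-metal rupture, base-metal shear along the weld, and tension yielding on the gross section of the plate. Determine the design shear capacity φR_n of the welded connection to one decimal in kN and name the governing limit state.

Weld metal: throat = 0.707×10 = 7.07 mm, L = 121 mm. φR_n = 0.75 × 0.6 × 480 × 7.07 × 121 = 184.8 kN.
Base metal shear (10 mm plate): yield φR_n = 1.0×0.6×345×10×121 = 250.5 kN; rupture φR_n = 0.75×0.6×450×10×121 = 245.0 kN; take 245.0 kN (rupture).
Tension yield (gross): A_g = 52×10 = 520 mm². φR_n = 0.90 × 345 × 520 = 161.5 kN.
Governing: min(184.8, 245.0, 161.5) = 161.5 kN → gross-section yield.

161.5 kN (gross-section yield governs)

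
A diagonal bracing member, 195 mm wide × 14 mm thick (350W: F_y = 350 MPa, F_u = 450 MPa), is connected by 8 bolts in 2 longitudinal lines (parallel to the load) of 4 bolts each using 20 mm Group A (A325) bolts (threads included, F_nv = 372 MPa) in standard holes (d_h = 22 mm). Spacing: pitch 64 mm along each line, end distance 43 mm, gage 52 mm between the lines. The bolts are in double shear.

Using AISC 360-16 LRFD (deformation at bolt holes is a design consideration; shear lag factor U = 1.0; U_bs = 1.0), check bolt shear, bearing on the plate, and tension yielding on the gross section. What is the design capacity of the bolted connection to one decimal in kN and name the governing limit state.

Bolt shear: A_b = π(20)²/4 = 314.16 mm². φR_n = 0.75 × 372 × 314.16 × 8 × 2 = 1402.4 kN.
Bearing (14 mm plate, F_u = 450 MPa): end bolts L_c = 43 − 22/2 = 32, R_n = min(1.2×32×14×450, 2.4×20×14×450) = 241.92 kN/bolt; interior L_c = 64 − 22 = 42, R_n = 302.4 kN/bolt. φR_n = 0.75 × (2×241.92 + 6×302.4) = 1723.7 kN.
Tension yield (gross): A_g = 195×14 = 2730 mm². φR_n = 0.90 × 350 × 2730 = 860.0 kN.
Governing: min(1402.4, 1723.7, 860.0) = 860.0 kN → gross-section yield.

860.0 kN (gross-section yield governs)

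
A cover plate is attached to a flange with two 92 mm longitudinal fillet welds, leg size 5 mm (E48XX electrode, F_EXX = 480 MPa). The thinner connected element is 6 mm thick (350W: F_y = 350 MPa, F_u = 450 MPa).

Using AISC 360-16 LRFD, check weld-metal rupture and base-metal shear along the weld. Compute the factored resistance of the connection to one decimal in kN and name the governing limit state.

Weld metal: throat = 0.707×5 = 3.535 mm, L = 2×92 = 184 mm. φR_n = 0.75 × 0.6 × 480 × 3.535 × 184 = 140.5 kN.
Base metal shear (6 mm plate): yield φR_n = 1.0×0.6×350×6×184 = 231.8 kN; rupture φR_n = 0.75×0.6×450×6×184 = 223.6 kN; take 223.6 kN (rupture).
Governing: min(140.5, 223.6) = 140.5 kN → weld metal.

140.5 kN (weld metal governs)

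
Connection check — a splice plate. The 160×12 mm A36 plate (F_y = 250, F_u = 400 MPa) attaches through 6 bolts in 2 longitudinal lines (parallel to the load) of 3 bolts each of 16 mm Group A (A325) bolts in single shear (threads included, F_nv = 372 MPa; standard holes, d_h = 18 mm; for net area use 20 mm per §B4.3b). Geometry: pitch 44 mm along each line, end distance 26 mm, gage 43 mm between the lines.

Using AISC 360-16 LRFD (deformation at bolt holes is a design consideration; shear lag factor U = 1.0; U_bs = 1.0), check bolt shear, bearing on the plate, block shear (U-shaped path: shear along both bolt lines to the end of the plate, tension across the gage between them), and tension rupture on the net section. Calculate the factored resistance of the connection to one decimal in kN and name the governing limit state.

336.6 kN (bolt shear governs)

Bolt shear: A_b = π(16)²/4 = 201.06 mm². φR_n = 0.75 × 372 × 201.06 × 6 × 1 = 336.6 kN.
Bearing (12 mm plate, F_u = 400 MPa): end bolts L_c = 26 − 18/2 = 17, R_n = min(1.2×17×12×400, 2.4×16×12×400) = 97.92 kN/bolt; interior L_c = 44 − 18 = 26, R_n = 149.76 kN/bolt. φR_n = 0.75 × (2×97.92 + 4×149.76) = 596.2 kN.
Block shear: shear path 2×[26+2×44] = 2×114 mm, A_gv = 2736, A_nv = 2×(114 − 2.5×20)×12 = 1536 mm²; tension across gage: (43 − 1×20)×12 = 276 mm². R_n = min(0.6×400×1536, 0.6×250×2736) + 1.0×400×276 = min(368.64, 410.4) + 110.4 = 479.04 kN. φR_n = 0.75 × 479.04 = 359.3 kN.
Tension rupture (net): A_n = (160 − 2×20)×12 = 1440 mm² (U = 1.0, A_e = A_n). φR_n = 0.75 × 400 × 1440 = 432.0 kN.
Governing: min(336.6, 596.2, 359.3, 432.0) = 336.6 kN → bolt shear.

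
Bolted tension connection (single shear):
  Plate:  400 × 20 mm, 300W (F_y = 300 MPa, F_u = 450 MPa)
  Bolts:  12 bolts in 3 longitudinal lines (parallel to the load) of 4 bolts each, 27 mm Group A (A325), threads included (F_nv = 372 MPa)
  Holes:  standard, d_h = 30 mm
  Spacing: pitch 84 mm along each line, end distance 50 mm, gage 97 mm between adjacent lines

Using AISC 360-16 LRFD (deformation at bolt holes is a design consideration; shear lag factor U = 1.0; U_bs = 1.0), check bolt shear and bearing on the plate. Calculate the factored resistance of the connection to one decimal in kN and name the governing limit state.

1916.9 kN (bolt shear governs)

Bolt shear: A_b = π(27)²/4 = 572.56 mm². φR_n = 0.75 × 372 × 572.56 × 12 × 1 = 1916.9 kN.
Bearing (20 mm plate, F_u = 450 MPa): end bolts L_c = 50 − 30/2 = 35, R_n = min(1.2×35×20×450, 2.4×27×20×450) = 378 kN/bolt; interior L_c = 84 − 30 = 54, R_n = 583.2 kN/bolt. φR_n = 0.75 × (3×378 + 9×583.2) = 4787.1 kN.
Governing: min(1916.9, 4787.1) = 1916.9 kN → bolt shear.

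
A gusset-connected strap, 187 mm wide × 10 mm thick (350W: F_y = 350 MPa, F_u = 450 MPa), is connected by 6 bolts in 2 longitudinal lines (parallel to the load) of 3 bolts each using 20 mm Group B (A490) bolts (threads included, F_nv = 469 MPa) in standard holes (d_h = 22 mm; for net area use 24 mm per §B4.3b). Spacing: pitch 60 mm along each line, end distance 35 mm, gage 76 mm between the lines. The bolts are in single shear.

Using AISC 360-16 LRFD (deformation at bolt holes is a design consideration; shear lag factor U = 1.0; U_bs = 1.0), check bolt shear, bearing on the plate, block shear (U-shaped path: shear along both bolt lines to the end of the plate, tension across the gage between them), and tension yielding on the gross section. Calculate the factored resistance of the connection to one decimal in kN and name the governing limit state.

560.3 kN (block shear governs)

Bolt shear: A_b = π(20)²/4 = 314.16 mm². φR_n = 0.75 × 469 × 314.16 × 6 × 1 = 663.0 kN.
Bearing (10 mm plate, F_u = 450 MPa): end bolts L_c = 35 − 22/2 = 24, R_n = min(1.2×24×10×450, 2.4×20×10×450) = 129.6 kN/bolt; interior L_c = 60 − 22 = 38, R_n = 205.2 kN/bolt. φR_n = 0.75 × (2×129.6 + 4×205.2) = 810.0 kN.
Block shear: shear path 2×[35+2×60] = 2×155 mm, A_gv = 3100, A_nv = 2×(155 − 2.5×24)×10 = 1900 mm²; tension across gage: (76 − 1×24)×10 = 520 mm². R_n = min(0.6×450×1900, 0.6×350×3100) + 1.0×450×520 = min(513, 651) + 234 = 747 kN. φR_n = 0.75 × 747 = 560.3 kN.
Tension yield (gross): A_g = 187×10 = 1870 mm². φR_n = 0.90 × 350 × 1870 = 589.1 kN.
Governing: min(663.0, 810.0, 560.3, 589.1) = 560.3 kN → block shear.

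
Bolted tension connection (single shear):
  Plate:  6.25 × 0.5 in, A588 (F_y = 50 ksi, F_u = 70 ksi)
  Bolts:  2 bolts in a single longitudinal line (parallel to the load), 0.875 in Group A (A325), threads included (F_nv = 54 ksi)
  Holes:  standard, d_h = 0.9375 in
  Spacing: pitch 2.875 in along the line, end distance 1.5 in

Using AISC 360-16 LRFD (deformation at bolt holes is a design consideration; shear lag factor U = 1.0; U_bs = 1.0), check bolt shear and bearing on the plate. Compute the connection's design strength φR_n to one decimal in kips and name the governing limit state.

Bolt shear: A_b = π(0.875)²/4 = 0.60132 in². φR_n = 0.75 × 54 × 0.60132 × 2 × 1 = 48.7 kips.
Bearing (0.5 in plate, F_u = 70 ksi): end bolts L_c = 1.5 − 0.9375/2 = 1.03125, R_n = min(1.2×1.03125×0.5×70, 2.4×0.875×0.5×70) = 43.313 kips/bolt; interior L_c = 2.875 − 0.9375 = 1.9375, R_n = 73.5 kips/bolt. φR_n = 0.75 × (1×43.313 + 1×73.5) = 87.6 kips.
Governing: min(48.7, 87.6) = 48.7 kips → bolt shear.

48.7 kips (bolt shear governs)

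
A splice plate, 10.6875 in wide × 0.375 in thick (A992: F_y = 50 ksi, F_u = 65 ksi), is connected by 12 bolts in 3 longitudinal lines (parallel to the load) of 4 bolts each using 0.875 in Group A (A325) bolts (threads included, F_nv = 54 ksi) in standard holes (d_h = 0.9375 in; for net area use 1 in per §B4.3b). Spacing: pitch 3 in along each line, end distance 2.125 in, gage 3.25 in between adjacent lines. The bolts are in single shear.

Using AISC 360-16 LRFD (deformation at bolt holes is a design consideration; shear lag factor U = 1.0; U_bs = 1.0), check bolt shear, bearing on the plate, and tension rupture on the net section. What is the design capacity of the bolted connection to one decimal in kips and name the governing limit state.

140.5 kips (net-section rupture governs)

Bolt shear: A_b = π(0.875)²/4 = 0.60132 in². φR_n = 0.75 × 54 × 0.60132 × 12 × 1 = 292.2 kips.
Bearing (0.375 in plate, F_u = 65 ksi): end bolts L_c = 2.125 − 0.9375/2 = 1.65625, R_n = min(1.2×1.65625×0.375×65, 2.4×0.875×0.375×65) = 48.445 kips/bolt; interior L_c = 3 − 0.9375 = 2.0625, R_n = 51.188 kips/bolt. φR_n = 0.75 × (3×48.445 + 9×51.188) = 454.5 kips.
Tension rupture (net): A_n = (10.6875 − 3×1)×0.375 = 2.8828 in² (U = 1.0, A_e = A_n). φR_n = 0.75 × 65 × 2.8828 = 140.5 kips.
Governing: min(292.2, 454.5, 140.5) = 140.5 kips → net-section rupture.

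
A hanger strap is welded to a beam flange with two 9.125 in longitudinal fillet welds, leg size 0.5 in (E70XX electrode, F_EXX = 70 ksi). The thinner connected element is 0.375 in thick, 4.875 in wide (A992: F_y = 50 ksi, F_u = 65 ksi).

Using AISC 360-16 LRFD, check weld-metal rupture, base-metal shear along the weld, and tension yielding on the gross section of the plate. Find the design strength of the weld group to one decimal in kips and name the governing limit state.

82.3 kips (gross-section yield governs)

Weld metal: throat = 0.707×0.5 = 0.3535 in, L = 2×9.125 = 18.25 in. φR_n = 0.75 × 0.6 × 70 × 0.3535 × 18.25 = 203.2 kips.
Base metal shear (0.375 in plate): yield φR_n = 1.0×0.6×50×0.375×18.25 = 205.3 kips; rupture φR_n = 0.75×0.6×65×0.375×18.25 = 200.2 kips; take 200.2 kips (rupture).
Tension yield (gross): A_g = 4.875×0.375 = 1.8281 in². φR_n = 0.90 × 50 × 1.8281 = 82.3 kips.
Governing: min(203.2, 200.2, 82.3) = 82.3 kips → gross-section yield.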